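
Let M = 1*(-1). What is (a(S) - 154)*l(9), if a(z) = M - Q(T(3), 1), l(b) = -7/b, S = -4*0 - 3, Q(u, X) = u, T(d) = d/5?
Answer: 5446/45 ≈ 121.02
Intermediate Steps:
M = -1
T(d) = d/5 (T(d) = d*(1/5) = d/5)
S = -3 (S = 0 - 3 = -3)
a(z) = -8/5 (a(z) = -1 - 3/5 = -8/5)
(a(S) - 154)*l(9) = (-8/5 - 154)*(-7/9) = -(-5446)/(5*9) = -778/5*(-7/9) = 5446/45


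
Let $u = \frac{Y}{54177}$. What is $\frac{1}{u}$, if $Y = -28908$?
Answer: $- \frac{18059}{9636} \approx -1.8741$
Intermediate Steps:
$u = - \frac{9636}{18059}$ ($u = - \frac{28908}{54177} = \left(-28908\right) \frac{1}{54177} = - \frac{9636}{18059} \approx -0.53358$)
$\frac{1}{u} = \frac{1}{- \frac{9636}{18059}} = - \frac{18059}{9636}$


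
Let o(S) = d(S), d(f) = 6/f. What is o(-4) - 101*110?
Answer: -22223/2 ≈ -11112.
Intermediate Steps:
o(S) = 6/S
o(-4) - 101*110 = 6/(-4) - 101*110 = 6*(-¼) - 11110 = -3/2 - 11110 = -22223/2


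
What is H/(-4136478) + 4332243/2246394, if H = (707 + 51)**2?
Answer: 2771588456323/1548693226722 ≈ 1.7896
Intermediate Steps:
H = 574564 (H = 758**2 = 574564)
H/(-4136478) + 4332243/2246394 = 574564/(-4136478) + 4332243/2246394 = 574564*(-1/4136478) + 4332243*(1/2246394) = -287282/2068239 + 1444081/748798 = 2771588456323/1548693226722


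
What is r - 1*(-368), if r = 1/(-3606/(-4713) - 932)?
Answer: 538371389/1462970 ≈ 368.00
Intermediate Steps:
r = -1571/1462970 (r = 1/(-3606*(-1/4713) - 932) = 1/(1202/1571 - 932) = 1/(-1462970/1571) = -1571/1462970 ≈ -0.0010738)
r - 1*(-368) = -1571/1462970 - 1*(-368) = -1571/1462970 + 368 = 538371389/1462970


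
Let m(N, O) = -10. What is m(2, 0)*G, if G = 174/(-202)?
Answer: 870/101 ≈ 8.6139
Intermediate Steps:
G = -87/101 (G = 174*(-1/202) = -87/101 ≈ -0.86139)
m(2, 0)*G = -10*(-87/101) = 870/101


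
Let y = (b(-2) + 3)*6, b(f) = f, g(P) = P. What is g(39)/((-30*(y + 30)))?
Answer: -13/360 ≈ -0.036111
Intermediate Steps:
y = 6 (y = (-2 + 3)*6 = 1*6 = 6)
g(39)/((-30*(y + 30))) = 39/((-30*(6 + 30))) = 39/((-30*36)) = 39/(-1080) = 39*(-1/1080) = -13/360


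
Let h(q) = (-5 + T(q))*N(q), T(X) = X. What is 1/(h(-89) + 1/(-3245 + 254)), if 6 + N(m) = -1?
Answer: 2991/1968077 ≈ 0.0015198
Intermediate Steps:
N(m) = -7 (N(m) = -6 - 1 = -7)
h(q) = 35 - 7*q (h(q) = (-5 + q)*(-7) = 35 - 7*q)
1/(h(-89) + 1/(-3245 + 254)) = 1/((35 - 7*(-89)) + 1/(-3245 + 254)) = 1/((35 + 623) + 1/(-2991)) = 1/(658 - 1/2991) = 1/(1968077/2991) = 2991/1968077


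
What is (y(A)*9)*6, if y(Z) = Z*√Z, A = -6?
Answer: -324*I*√6 ≈ -793.63*I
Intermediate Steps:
y(Z) = Z^(3/2)
(y(A)*9)*6 = ((-6)^(3/2)*9)*6 = (-6*I*√6*9)*6 = -54*I*√6*6 = -324*I*√6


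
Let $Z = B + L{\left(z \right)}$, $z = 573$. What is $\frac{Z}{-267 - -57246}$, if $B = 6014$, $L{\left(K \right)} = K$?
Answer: $\frac{6587}{56979} \approx 0.1156$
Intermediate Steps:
$Z = 6587$ ($Z = 6014 + 573 = 6587$)
$\frac{Z}{-267 - -57246} = \frac{6587}{-267 - -57246} = \frac{6587}{-267 + 57246} = \frac{6587}{56979}$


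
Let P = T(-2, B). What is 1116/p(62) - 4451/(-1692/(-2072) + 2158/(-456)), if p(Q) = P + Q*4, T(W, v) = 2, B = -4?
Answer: 32984087862/28904875 ≈ 1141.1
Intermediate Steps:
P = 2
p(Q) = 2 + 4*Q (p(Q) = 2 + Q*4 = 2 + 4*Q)
1116/p(62) - 4451/(-1692/(-2072) + 2158/(-456)) = 1116/(2 + 4*62) - 4451/(-1692/(-2072) + 2158/(-456)) = 1116/(2 + 248) - 4451/(-1692*(-1/2072) + 2158*(-1/456)) = 1116/250 - 4451/(423/518 - 1079/228) = 1116*(1/250) - 4451/(-231239/59052) = 558/125 - 4451*(-59052/231239) = 558/125 + 262840452/231239 = 32984087862/28904875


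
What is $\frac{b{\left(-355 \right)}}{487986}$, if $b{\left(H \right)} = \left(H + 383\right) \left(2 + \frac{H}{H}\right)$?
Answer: $\frac{14}{81331} \approx 0.00017214$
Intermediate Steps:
$b{\left(H \right)} = 1149 + 3 H$ ($b{\left(H \right)} = \left(383 + H\right) \left(2 + 1\right) = \left(383 + H\right) 3 = 1149 + 3 H$)
$\frac{b{\left(-355 \right)}}{487986} = \frac{1149 + 3 \left(-355\right)}{487986} = \left(1149 - 1065\right) \frac{1}{487986} = 84 \cdot \frac{1}{487986} = \frac{14}{81331}$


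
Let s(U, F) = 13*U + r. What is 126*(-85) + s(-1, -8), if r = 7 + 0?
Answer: -10716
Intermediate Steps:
r = 7
s(U, F) = 7 + 13*U (s(U, F) = 13*U + 7 = 7 + 13*U)
126*(-85) + s(-1, -8) = 126*(-85) + (7 + 13*(-1)) = -10710 + (7 - 13) = -10710 - 6 = -10716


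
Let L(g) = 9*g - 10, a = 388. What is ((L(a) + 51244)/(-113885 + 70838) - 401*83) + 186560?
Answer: 2199353431/14349 ≈ 1.5328e+5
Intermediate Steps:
L(g) = -10 + 9*g
((L(a) + 51244)/(-113885 + 70838) - 401*83) + 186560 = (((-10 + 9*388) + 51244)/(-113885 + 70838) - 401*83) + 186560 = (((-10 + 3492) + 51244)/(-43047) - 33283) + 186560 = ((3482 + 51244)*(-1/43047) - 33283) + 186560 = (54726*(-1/43047) - 33283) + 186560 = (-18242/14349 - 33283) + 186560 = -477596009/14349 + 186560 = 2199353431/14349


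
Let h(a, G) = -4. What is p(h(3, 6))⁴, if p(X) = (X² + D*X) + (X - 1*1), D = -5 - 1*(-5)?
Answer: 14641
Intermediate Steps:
D = 0 (D = -5 + 5 = 0)
p(X) = -1 + X + X² (p(X) = (X² + 0*X) + (X - 1*1) = (X² + 0) + (X - 1) = X² + (-1 + X) = -1 + X + X²)
p(h(3, 6))⁴ = (-1 - 4 + (-4)²)⁴ = (-1 - 4 + 16)⁴ = 11⁴ = 14641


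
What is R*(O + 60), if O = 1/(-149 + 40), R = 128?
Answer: 836992/109 ≈ 7678.8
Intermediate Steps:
O = -1/109 (O = 1/(-109) = -1/109 ≈ -0.0091743)
R*(O + 60) = 128*(-1/109 + 60) = 128*(6539/109) = 836992/109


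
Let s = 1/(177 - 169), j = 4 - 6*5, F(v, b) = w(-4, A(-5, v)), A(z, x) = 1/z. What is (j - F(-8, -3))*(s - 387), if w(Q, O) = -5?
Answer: 64995/8 ≈ 8124.4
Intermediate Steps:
F(v, b) = -5
j = -26 (j = 4 - 30 = -26)
s = ⅛ (s = 1/8 = ⅛ ≈ 0.12500)
(j - F(-8, -3))*(s - 387) = (-26 - 1*(-5))*(⅛ - 387) = (-26 + 5)*(-3095/8) = -21*(-3095/8) = 64995/8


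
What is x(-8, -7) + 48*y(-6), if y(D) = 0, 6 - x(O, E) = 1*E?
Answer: 13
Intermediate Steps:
x(O, E) = 6 - E
x(-8, -7) + 48*y(-6) = (6 - 1*(-7)) + 48*0 = (6 + 7) + 0 = 13 + 0 = 13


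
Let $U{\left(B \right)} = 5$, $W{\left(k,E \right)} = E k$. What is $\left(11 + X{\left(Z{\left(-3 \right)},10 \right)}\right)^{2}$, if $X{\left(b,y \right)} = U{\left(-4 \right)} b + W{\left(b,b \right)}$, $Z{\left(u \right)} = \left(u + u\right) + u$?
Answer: $2209$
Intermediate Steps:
$Z{\left(u \right)} = 3 u$ ($Z{\left(u \right)} = 2 u + u = 3 u$)
$X{\left(b,y \right)} = b^{2} + 5 b$ ($X{\left(b,y \right)} = 5 b + b b = 5 b + b^{2} = b^{2} + 5 b$)
$\left(11 + X{\left(Z{\left(-3 \right)},10 \right)}\right)^{2} = \left(11 + 3 \left(-3\right) \left(5 + 3 \left(-3\right)\right)\right)^{2} = \left(11 - 9 \left(5 - 9\right)\right)^{2} = \left(11 - -36\right)^{2} = \left(11 + 36\right)^{2} = 47^{2} = 2209$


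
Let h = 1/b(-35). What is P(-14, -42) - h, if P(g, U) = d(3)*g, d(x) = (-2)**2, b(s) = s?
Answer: -1959/35 ≈ -55.971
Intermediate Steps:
h = -1/35 (h = 1/(-35) = -1/35 ≈ -0.028571)
d(x) = 4
P(g, U) = 4*g
P(-14, -42) - h = 4*(-14) - 1*(-1/35) = -56 + 1/35 = -1959/35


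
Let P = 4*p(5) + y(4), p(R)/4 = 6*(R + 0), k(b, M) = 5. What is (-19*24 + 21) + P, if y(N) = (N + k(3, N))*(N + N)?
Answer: 117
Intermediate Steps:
p(R) = 24*R (p(R) = 4*(6*(R + 0)) = 4*(6*R) = 24*R)
y(N) = 2*N*(5 + N) (y(N) = (N + 5)*(N + N) = (5 + N)*(2*N) = 2*N*(5 + N))
P = 552 (P = 4*(24*5) + 2*4*(5 + 4) = 4*120 + 2*4*9 = 480 + 72 = 552)
(-19*24 + 21) + P = (-19*24 + 21) + 552 = (-456 + 21) + 552 = -435 + 552 = 117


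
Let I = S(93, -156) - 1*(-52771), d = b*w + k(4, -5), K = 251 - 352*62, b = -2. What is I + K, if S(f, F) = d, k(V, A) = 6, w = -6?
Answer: 31216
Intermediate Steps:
K = -21573 (K = 251 - 21824 = -21573)
d = 18 (d = -2*(-6) + 6 = 12 + 6 = 18)
S(f, F) = 18
I = 52789 (I = 18 - 1*(-52771) = 18 + 52771 = 52789)
I + K = 52789 - 21573 = 31216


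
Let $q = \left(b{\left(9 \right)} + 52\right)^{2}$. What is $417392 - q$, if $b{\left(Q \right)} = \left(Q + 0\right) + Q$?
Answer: $412492$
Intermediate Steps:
$b{\left(Q \right)} = 2 Q$ ($b{\left(Q \right)} = Q + Q = 2 Q$)
$q = 4900$ ($q = \left(2 \cdot 9 + 52\right)^{2} = \left(18 + 52\right)^{2} = 70^{2} = 4900$)
$417392 - q = 417392 - 4900 = 412492$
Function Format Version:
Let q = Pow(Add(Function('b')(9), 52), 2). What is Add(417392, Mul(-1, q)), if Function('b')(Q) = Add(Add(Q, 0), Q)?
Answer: 412492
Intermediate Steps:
Function('b')(Q) = Mul(2, Q) (Function('b')(Q) = Add(Q, Q) = Mul(2, Q))
q = 4900 (q = Pow(Add(Mul(2, 9), 52), 2) = Pow(Add(18, 52), 2) = Pow(70, 2) = 4900)
Add(417392, Mul(-1, q)) = Add(417392, Mul(-1, 4900)) = Add(417392, -4900) = 412492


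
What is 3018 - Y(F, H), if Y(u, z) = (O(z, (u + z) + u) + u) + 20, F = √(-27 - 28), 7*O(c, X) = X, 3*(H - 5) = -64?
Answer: 9001/3 - 9*I*√55/7 ≈ 3000.3 - 9.5351*I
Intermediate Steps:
H = -49/3 (H = 5 + (⅓)*(-64) = 5 - 64/3 = -49/3 ≈ -16.333)
O(c, X) = X/7
F = I*√55 (F = √(-55) = I*√55 ≈ 7.4162*I)
Y(u, z) = 20 + z/7 + 9*u/7 (Y(u, z) = (((u + z) + u)/7 + u) + 20 = ((z + 2*u)/7 + u) + 20 = ((z/7 + 2*u/7) + u) + 20 = (z/7 + 9*u/7) + 20 = 20 + z/7 + 9*u/7)
3018 - Y(F, H) = 3018 - (20 + (⅐)*(-49/3) + 9*(I*√55)/7) = 3018 - (20 - 7/3 + 9*I*√55/7) = 3018 - (53/3 + 9*I*√55/7) = 3018 + (-53/3 - 9*I*√55/7) = 9001/3 - 9*I*√55/7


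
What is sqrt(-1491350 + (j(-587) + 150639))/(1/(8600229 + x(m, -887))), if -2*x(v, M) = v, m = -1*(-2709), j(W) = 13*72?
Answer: 85988745*I*sqrt(53591)/2 ≈ 9.9531e+9*I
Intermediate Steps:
j(W) = 936
m = 2709
x(v, M) = -v/2
sqrt(-1491350 + (j(-587) + 150639))/(1/(8600229 + x(m, -887))) = sqrt(-1491350 + (936 + 150639))/(1/(8600229 - 1/2*2709)) = sqrt(-1491350 + 151575)/(1/(8600229 - 2709/2)) = sqrt(-1339775)/(1/(17197749/2)) = (5*I*sqrt(53591))/(2/17197749) = (5*I*sqrt(53591))*(17197749/2) = 85988745*I*sqrt(53591)/2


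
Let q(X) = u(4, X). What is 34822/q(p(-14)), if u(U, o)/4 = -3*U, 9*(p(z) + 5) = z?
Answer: -17411/24 ≈ -725.46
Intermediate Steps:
p(z) = -5 + z/9
u(U, o) = -12*U (u(U, o) = 4*(-3*U) = -12*U)
q(X) = -48 (q(X) = -12*4 = -48)
34822/q(p(-14)) = 34822/(-48) = 34822*(-1/48) = -17411/24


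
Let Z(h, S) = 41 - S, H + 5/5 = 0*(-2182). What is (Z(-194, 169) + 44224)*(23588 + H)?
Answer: 1040092352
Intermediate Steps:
H = -1 (H = -1 + 0*(-2182) = -1 + 0 = -1)
(Z(-194, 169) + 44224)*(23588 + H) = ((41 - 1*169) + 44224)*(23588 - 1) = ((41 - 169) + 44224)*23587 = (-128 + 44224)*23587 = 44096*23587 = 1040092352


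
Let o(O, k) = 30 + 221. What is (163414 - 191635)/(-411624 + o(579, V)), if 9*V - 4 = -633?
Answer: 28221/411373 ≈ 0.068602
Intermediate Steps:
V = -629/9 (V = 4/9 + (1/9)*(-633) = 4/9 - 211/3 = -629/9 ≈ -69.889)
o(O, k) = 251
(163414 - 191635)/(-411624 + o(579, V)) = (163414 - 191635)/(-411624 + 251) = -28221/(-411373) = -28221*(-1/411373) = 28221/411373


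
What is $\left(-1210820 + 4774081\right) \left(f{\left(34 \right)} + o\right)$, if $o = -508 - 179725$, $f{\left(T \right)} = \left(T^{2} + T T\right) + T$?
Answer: $-633857809507$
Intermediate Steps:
$f{\left(T \right)} = T + 2 T^{2}$ ($f{\left(T \right)} = \left(T^{2} + T^{2}\right) + T = 2 T^{2} + T = T + 2 T^{2}$)
$o = -180233$ ($o = -508 - 179725 = -180233$)
$\left(-1210820 + 4774081\right) \left(f{\left(34 \right)} + o\right) = \left(-1210820 + 4774081\right) \left(34 \left(1 + 2 \cdot 34\right) - 180233\right) = 3563261 \left(34 \left(1 + 68\right) - 180233\right) = 3563261 \left(34 \cdot 69 - 180233\right) = 3563261 \left(2346 - 180233\right) = 3563261 \left(-177887\right) = -633857809507$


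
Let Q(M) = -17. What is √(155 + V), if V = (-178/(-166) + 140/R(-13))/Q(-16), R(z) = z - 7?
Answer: √309286967/1411 ≈ 12.464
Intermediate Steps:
R(z) = -7 + z
V = 492/1411 (V = (-178/(-166) + 140/(-7 - 13))/(-17) = (-178*(-1/166) + 140/(-20))*(-1/17) = (89/83 + 140*(-1/20))*(-1/17) = (89/83 - 7)*(-1/17) = -492/83*(-1/17) = 492/1411 ≈ 0.34869)
√(155 + V) = √(155 + 492/1411) = √(219197/1411) = √309286967/1411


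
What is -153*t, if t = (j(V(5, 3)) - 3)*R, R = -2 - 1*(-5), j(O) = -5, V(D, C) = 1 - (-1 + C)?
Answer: 3672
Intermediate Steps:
V(D, C) = 2 - C (V(D, C) = 1 + (1 - C) = 2 - C)
R = 3 (R = -2 + 5 = 3)
t = -24 (t = (-5 - 3)*3 = -8*3 = -24)
-153*t = -153*(-24) = 3672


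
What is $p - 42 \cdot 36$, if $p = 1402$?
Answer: $-110$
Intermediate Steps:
$p - 42 \cdot 36 = 1402 - 42 \cdot 36 = 1402 - 1512 = -110$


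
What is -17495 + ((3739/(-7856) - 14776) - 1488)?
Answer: -265214443/7856 ≈ -33760.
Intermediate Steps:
-17495 + ((3739/(-7856) - 14776) - 1488) = -17495 + ((3739*(-1/7856) - 14776) - 1488) = -17495 + ((-3739/7856 - 14776) - 1488) = -17495 + (-116083995/7856 - 1488) = -17495 - 127773723/7856 = -265214443/7856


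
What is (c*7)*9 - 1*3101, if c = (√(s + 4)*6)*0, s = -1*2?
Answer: -3101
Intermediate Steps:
s = -2
c = 0 (c = (√(-2 + 4)*6)*0 = (√2*6)*0 = (6*√2)*0 = 0)
(c*7)*9 - 1*3101 = (0*7)*9 - 1*3101 = 0*9 - 3101 = 0 - 3101 = -3101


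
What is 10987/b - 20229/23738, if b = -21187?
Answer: -62672839/45721546 ≈ -1.3708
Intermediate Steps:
10987/b - 20229/23738 = 10987/(-21187) - 20229/23738 = 10987*(-1/21187) - 20229*1/23738 = -10987/21187 - 1839/2158 = -62672839/45721546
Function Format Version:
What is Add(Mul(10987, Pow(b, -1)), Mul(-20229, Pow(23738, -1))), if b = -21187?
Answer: Rational(-62672839, 45721546) ≈ -1.3708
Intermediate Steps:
Add(Mul(10987, Pow(b, -1)), Mul(-20229, Pow(23738, -1))) = Add(Mul(10987, Pow(-21187, -1)), Mul(-20229, Pow(23738, -1))) = Add(Mul(10987, Rational(-1, 21187)), Mul(-20229, Rational(1, 23738))) = Add(Rational(-10987, 21187), Rational(-1839, 2158)) = Rational(-62672839, 45721546)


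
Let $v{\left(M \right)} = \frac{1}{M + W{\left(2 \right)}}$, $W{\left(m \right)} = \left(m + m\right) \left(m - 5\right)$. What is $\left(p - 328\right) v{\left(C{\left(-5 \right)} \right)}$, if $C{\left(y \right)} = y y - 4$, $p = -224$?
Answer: $- \frac{184}{3} \approx -61.333$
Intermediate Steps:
$W{\left(m \right)} = 2 m \left(-5 + m\right)$
$C{\left(y \right)} = -4 + y^{2}$ ($C{\left(y \right)} = y^{2} - 4 = -4 + y^{2}$)
$v{\left(M \right)} = \frac{1}{-12 + M}$ ($v{\left(M \right)} = \frac{1}{M + 2 \cdot 2 \left(-5 + 2\right)} = \frac{1}{M + 2 \cdot 2 \left(-3\right)} = \frac{1}{M - 12} = \frac{1}{-12 + M}$)
$\left(p - 328\right) v{\left(C{\left(-5 \right)} \right)} = \frac{-224 - 328}{-12 - \left(4 - \left(-5\right)^{2}\right)} = - \frac{552}{-12 + \left(-4 + 25\right)} = - \frac{552}{-12 + 21} = - \frac{552}{9} = \left(-552\right) \frac{1}{9} = - \frac{184}{3}$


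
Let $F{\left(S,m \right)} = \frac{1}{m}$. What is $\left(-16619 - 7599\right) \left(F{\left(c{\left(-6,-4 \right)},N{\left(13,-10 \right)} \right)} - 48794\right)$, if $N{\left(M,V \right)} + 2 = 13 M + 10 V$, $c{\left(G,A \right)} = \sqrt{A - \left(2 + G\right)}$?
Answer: $\frac{79173412946}{67} \approx 1.1817 \cdot 10^{9}$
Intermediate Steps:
$c{\left(G,A \right)} = \sqrt{-2 + A - G}$
$N{\left(M,V \right)} = -2 + 10 V + 13 M$ ($N{\left(M,V \right)} = -2 + \left(13 M + 10 V\right) = -2 + \left(10 V + 13 M\right) = -2 + 10 V + 13 M$)
$\left(-16619 - 7599\right) \left(F{\left(c{\left(-6,-4 \right)},N{\left(13,-10 \right)} \right)} - 48794\right) = \left(-16619 - 7599\right) \left(\frac{1}{-2 + 10 \left(-10\right) + 13 \cdot 13} - 48794\right) = - 24218 \left(\frac{1}{-2 - 100 + 169} - 48794\right) = - 24218 \left(\frac{1}{67} - 48794\right) = \left(-24218\right) \left(- \frac{3269197}{67}\right) = \frac{79173412946}{67}$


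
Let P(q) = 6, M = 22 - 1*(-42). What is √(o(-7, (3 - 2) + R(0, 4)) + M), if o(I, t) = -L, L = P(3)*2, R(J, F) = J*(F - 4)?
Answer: 2*√13 ≈ 7.2111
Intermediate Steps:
M = 64 (M = 22 + 42 = 64)
R(J, F) = J*(-4 + F)
L = 12 (L = 6*2 = 12)
o(I, t) = -12 (o(I, t) = -1*12 = -12)
√(o(-7, (3 - 2) + R(0, 4)) + M) = √(-12 + 64) = √52 = 2*√13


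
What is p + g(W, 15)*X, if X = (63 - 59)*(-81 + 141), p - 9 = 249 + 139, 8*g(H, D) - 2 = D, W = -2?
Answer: 907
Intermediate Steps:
g(H, D) = ¼ + D/8
p = 397 (p = 9 + (249 + 139) = 9 + 388 = 397)
X = 240 (X = 4*60 = 240)
p + g(W, 15)*X = 397 + (¼ + (⅛)*15)*240 = 397 + (¼ + 15/8)*240 = 397 + (17/8)*240 = 397 + 510 = 907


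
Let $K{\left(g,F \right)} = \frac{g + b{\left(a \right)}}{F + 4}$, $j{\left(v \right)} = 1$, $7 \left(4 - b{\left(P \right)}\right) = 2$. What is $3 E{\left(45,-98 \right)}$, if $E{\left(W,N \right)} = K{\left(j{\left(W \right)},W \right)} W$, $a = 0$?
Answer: $\frac{4455}{343} \approx 12.988$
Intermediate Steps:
$b{\left(P \right)} = \frac{26}{7}$ ($b{\left(P \right)} = 4 - \frac{2}{7} = \frac{26}{7}$)
$K{\left(g,F \right)} = \frac{\frac{26}{7} + g}{4 + F}$ ($K{\left(g,F \right)} = \frac{g + \frac{26}{7}}{F + 4} = \frac{\frac{26}{7} + g}{4 + F}$)
$E{\left(W,N \right)} = \frac{33 W}{7 \left(4 + W\right)}$ ($E{\left(W,N \right)} = \frac{\frac{26}{7} + 1}{4 + W} W = \frac{1}{4 + W} \frac{33}{7} W = \frac{33}{7 \left(4 + W\right)} W = \frac{33 W}{7 \left(4 + W\right)}$)
$3 E{\left(45,-98 \right)} = 3 \cdot \frac{33}{7} \cdot 45 \frac{1}{4 + 45} = 3 \cdot \frac{33}{7} \cdot 45 \cdot \frac{1}{49} = 3 \cdot \frac{1485}{343} = \frac{4455}{343}$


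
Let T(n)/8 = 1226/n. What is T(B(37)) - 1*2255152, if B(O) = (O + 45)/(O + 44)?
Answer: -92064008/41 ≈ -2.2455e+6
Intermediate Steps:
B(O) = (45 + O)/(44 + O)
T(n) = 9808/n (T(n) = 8*(1226/n) = 9808/n)
T(B(37)) - 1*2255152 = 9808/(((45 + 37)/(44 + 37))) - 1*2255152 = 9808/((82/81)) - 2255152 = 9808/(((1/81)*82)) - 2255152 = 9808/(82/81) - 2255152 = 9808*(81/82) - 2255152 = 397224/41 - 2255152 = -92064008/41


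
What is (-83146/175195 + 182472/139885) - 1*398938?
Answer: -1955362819332304/4901430515 ≈ -3.9894e+5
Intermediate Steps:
(-83146/175195 + 182472/139885) - 1*398938 = (-83146*1/175195 + 182472*(1/139885)) - 398938 = (-83146/175195 + 182472/139885) - 398938 = 4067460766/4901430515 - 398938 = -1955362819332304/4901430515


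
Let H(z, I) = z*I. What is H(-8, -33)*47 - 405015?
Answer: -392607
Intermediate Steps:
H(z, I) = I*z
H(-8, -33)*47 - 405015 = -33*(-8)*47 - 405015 = 264*47 - 405015 = 12408 - 405015 = -392607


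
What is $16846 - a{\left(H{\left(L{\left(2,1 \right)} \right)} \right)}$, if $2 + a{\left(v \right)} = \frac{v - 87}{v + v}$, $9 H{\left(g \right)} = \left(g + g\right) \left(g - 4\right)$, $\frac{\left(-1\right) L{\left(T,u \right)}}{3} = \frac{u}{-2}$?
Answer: $\frac{167953}{10} \approx 16795.0$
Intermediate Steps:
$L{\left(T,u \right)} = \frac{3 u}{2}$ ($L{\left(T,u \right)} = - 3 \frac{u}{-2} = - 3 u \left(- \frac{1}{2}\right) = - 3 \left(- \frac{u}{2}\right) = \frac{3 u}{2}$)
$H{\left(g \right)} = \frac{2 g \left(-4 + g\right)}{9}$ ($H{\left(g \right)} = \frac{\left(g + g\right) \left(g - 4\right)}{9} = \frac{2 g \left(-4 + g\right)}{9}$)
$a{\left(v \right)} = -2 + \frac{-87 + v}{2 v}$ ($a{\left(v \right)} = -2 + \frac{v - 87}{v + v} = -2 + \frac{-87 + v}{2 v}$)
$16846 - a{\left(H{\left(L{\left(2,1 \right)} \right)} \right)} = 16846 - \frac{3 \left(-29 - \frac{2 \cdot \frac{3}{2} \cdot 1 \left(-4 + \frac{3}{2} \cdot 1\right)}{9}\right)}{2 \frac{2 \cdot \frac{3}{2} \cdot 1 \left(-4 + \frac{3}{2} \cdot 1\right)}{9}} = 16846 - \frac{3 \left(-29 - \frac{2}{9} \cdot \frac{3}{2} \left(-4 + \frac{3}{2}\right)\right)}{2 \cdot \frac{2}{9} \cdot \frac{3}{2} \left(-4 + \frac{3}{2}\right)} = 16846 - \frac{3 \left(-29 - \frac{2}{9} \cdot \frac{3}{2} \left(- \frac{5}{2}\right)\right)}{2 \cdot \frac{2}{9} \cdot \frac{3}{2} \left(- \frac{5}{2}\right)} = 16846 - \frac{3 \left(-29 - - \frac{5}{6}\right)}{2 \left(- \frac{5}{6}\right)} = 16846 - \frac{3}{2} \left(- \frac{6}{5}\right) \left(-29 + \frac{5}{6}\right) = 16846 - \frac{3}{2} \left(- \frac{6}{5}\right) \left(- \frac{169}{6}\right) = 16846 - \frac{507}{10} = \frac{167953}{10}$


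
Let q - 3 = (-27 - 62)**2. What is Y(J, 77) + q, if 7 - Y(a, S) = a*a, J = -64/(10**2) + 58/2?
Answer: 4454194/625 ≈ 7126.7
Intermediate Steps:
J = 709/25 (J = -64/100 + 58*(1/2) = -64*1/100 + 29 = -16/25 + 29 = 709/25 ≈ 28.360)
q = 7924 (q = 3 + (-27 - 62)**2 = 3 + (-89)**2 = 3 + 7921 = 7924)
Y(a, S) = 7 - a**2 (Y(a, S) = 7 - a*a = 7 - a**2)
Y(J, 77) + q = (7 - (709/25)**2) + 7924 = (7 - 1*502681/625) + 7924 = (7 - 502681/625) + 7924 = -498306/625 + 7924 = 4454194/625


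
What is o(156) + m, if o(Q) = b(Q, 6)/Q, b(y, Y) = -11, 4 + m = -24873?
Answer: -3880823/156 ≈ -24877.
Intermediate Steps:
m = -24877 (m = -4 - 24873 = -24877)
o(Q) = -11/Q
o(156) + m = -11/156 - 24877 = -3880823/156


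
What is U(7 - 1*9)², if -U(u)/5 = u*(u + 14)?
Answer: 14400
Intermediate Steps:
U(u) = -5*u*(14 + u) (U(u) = -5*u*(u + 14) = -5*u*(14 + u))
U(7 - 1*9)² = (-5*(7 - 1*9)*(14 + (7 - 1*9)))² = (-5*(7 - 9)*(14 + (7 - 9)))² = (-5*(-2)*(14 - 2))² = (-5*(-2)*12)² = 120² = 14400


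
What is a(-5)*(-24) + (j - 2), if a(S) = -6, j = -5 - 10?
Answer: 127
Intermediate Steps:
j = -15
a(-5)*(-24) + (j - 2) = -6*(-24) + (-15 - 2) = 144 - 17 = 127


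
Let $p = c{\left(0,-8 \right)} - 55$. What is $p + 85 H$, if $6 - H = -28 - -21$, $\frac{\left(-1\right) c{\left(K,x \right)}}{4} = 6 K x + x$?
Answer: $1082$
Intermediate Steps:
$c{\left(K,x \right)} = - 4 x - 24 K x$ ($c{\left(K,x \right)} = - 4 \left(6 K x + x\right) = - 4 \left(x + 6 K x\right) = - 4 x - 24 K x$)
$H = 13$ ($H = 6 - \left(-28 - -21\right) = 6 - \left(-28 + 21\right) = 6 - -7 = 6 + 7 = 13$)
$p = -23$ ($p = \left(-4\right) \left(-8\right) \left(1 + 6 \cdot 0\right) - 55 = \left(-4\right) \left(-8\right) \left(1 + 0\right) - 55 = \left(-4\right) \left(-8\right) 1 - 55 = 32 - 55 = -23$)
$p + 85 H = -23 + 85 \cdot 13 = -23 + 1105 = 1082$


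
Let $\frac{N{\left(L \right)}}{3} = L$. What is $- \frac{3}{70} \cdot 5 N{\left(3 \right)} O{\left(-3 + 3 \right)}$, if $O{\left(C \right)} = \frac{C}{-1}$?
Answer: $0$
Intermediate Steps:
$O{\left(C \right)} = - C$ ($O{\left(C \right)} = C \left(-1\right) = - C$)
$N{\left(L \right)} = 3 L$
$- \frac{3}{70} \cdot 5 N{\left(3 \right)} O{\left(-3 + 3 \right)} = - \frac{3}{70} \cdot 5 \cdot 3 \cdot 3 \left(- (-3 + 3)\right) = \left(-3\right) \frac{1}{70} \cdot 5 \cdot 9 \left(\left(-1\right) 0\right) = - \frac{3 \cdot 45 \cdot 0}{70} = \left(- \frac{3}{70}\right) 0 = 0$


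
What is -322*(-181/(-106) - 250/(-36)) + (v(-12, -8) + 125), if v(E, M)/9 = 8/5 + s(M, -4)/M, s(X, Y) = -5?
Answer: -50388683/19080 ≈ -2640.9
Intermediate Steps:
v(E, M) = 72/5 - 45/M (v(E, M) = 9*(8/5 - 5/M) = 72/5 - 45/M)
-322*(-181/(-106) - 250/(-36)) + (v(-12, -8) + 125) = -322*(-181/(-106) - 250/(-36)) + ((72/5 - 45/(-8)) + 125) = -322*(-181*(-1/106) - 250*(-1/36)) + ((72/5 - 45*(-⅛)) + 125) = -322*(181/106 + 125/18) + ((72/5 + 45/8) + 125) = -322*4127/477 + (801/40 + 125) = -1328894/477 + 5801/40 = -50388683/19080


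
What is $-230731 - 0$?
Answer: $-230731$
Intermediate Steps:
$-230731 - 0 = -230731 + 0 = -230731$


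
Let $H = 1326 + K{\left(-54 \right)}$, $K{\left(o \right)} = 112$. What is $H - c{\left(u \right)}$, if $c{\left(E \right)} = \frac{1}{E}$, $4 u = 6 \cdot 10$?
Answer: $\frac{21569}{15} \approx 1437.9$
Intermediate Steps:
$u = 15$ ($u = \frac{6 \cdot 10}{4} = \frac{1}{4} \cdot 60 = 15$)
$H = 1438$ ($H = 1326 + 112 = 1438$)
$H - c{\left(u \right)} = 1438 - \frac{1}{15} = \frac{21569}{15}$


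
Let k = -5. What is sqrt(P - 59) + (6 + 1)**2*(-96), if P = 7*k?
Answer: -4704 + I*sqrt(94) ≈ -4704.0 + 9.6954*I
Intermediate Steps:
P = -35 (P = 7*(-5) = -35)
sqrt(P - 59) + (6 + 1)**2*(-96) = sqrt(-35 - 59) + (6 + 1)**2*(-96) = sqrt(-94) + 7**2*(-96) = I*sqrt(94) + 49*(-96) = I*sqrt(94) - 4704 = -4704 + I*sqrt(94)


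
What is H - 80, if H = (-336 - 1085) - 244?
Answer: -1745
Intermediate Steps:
H = -1665 (H = -1421 - 244 = -1665)
H - 80 = -1665 - 80 = -1745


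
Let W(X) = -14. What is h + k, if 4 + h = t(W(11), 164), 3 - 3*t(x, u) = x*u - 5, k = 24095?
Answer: 24859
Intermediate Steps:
t(x, u) = 8/3 - u*x/3 (t(x, u) = 1 - (x*u - 5)/3 = 1 - (u*x - 5)/3 = 1 - (-5 + u*x)/3 = 1 + (5/3 - u*x/3) = 8/3 - u*x/3)
h = 764 (h = -4 + (8/3 - ⅓*164*(-14)) = -4 + (8/3 + 2296/3) = -4 + 768 = 764)
h + k = 764 + 24095 = 24859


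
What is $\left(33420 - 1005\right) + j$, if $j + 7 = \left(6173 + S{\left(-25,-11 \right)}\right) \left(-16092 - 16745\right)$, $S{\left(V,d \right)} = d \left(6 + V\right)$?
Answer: $-209533326$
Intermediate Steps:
$j = -209565741$ ($j = -7 + \left(6173 - 11 \left(6 - 25\right)\right) \left(-16092 - 16745\right) = -7 + \left(6173 - -209\right) \left(-32837\right) = -7 + \left(6173 + 209\right) \left(-32837\right) = -7 + 6382 \left(-32837\right) = -7 - 209565734 = -209565741$)
$\left(33420 - 1005\right) + j = \left(33420 - 1005\right) - 209565741 = 32415 - 209565741 = -209533326$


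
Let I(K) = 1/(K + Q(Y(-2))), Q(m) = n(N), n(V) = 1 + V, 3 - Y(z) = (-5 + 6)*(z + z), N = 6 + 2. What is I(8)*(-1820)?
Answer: -1820/17 ≈ -107.06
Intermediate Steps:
N = 8
Y(z) = 3 - 2*z (Y(z) = 3 - (-5 + 6)*(z + z) = 3 - 2*z)
Q(m) = 9 (Q(m) = 1 + 8 = 9)
I(K) = 1/(9 + K) (I(K) = 1/(K + 9) = 1/(9 + K))
I(8)*(-1820) = -1820/(9 + 8) = -1820/17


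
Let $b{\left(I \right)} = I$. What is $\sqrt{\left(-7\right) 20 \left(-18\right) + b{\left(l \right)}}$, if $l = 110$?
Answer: $\sqrt{2630} \approx 51.284$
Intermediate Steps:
$\sqrt{\left(-7\right) 20 \left(-18\right) + b{\left(l \right)}} = \sqrt{\left(-7\right) 20 \left(-18\right) + 110} = \sqrt{\left(-140\right) \left(-18\right) + 110} = \sqrt{2520 + 110} = \sqrt{2630}$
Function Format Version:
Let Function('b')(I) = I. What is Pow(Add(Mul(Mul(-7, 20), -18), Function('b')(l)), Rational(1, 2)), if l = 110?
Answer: Pow(2630, Rational(1, 2)) ≈ 51.284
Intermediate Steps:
Pow(Add(Mul(Mul(-7, 20), -18), Function('b')(l)), Rational(1, 2)) = Pow(Add(Mul(Mul(-7, 20), -18), 110), Rational(1, 2)) = Pow(Add(Mul(-140, -18), 110), Rational(1, 2)) = Pow(Add(2520, 110), Rational(1, 2)) = Pow(2630, Rational(1, 2))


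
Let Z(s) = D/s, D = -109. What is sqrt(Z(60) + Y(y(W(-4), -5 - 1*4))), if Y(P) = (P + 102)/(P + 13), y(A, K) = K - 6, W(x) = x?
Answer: I*sqrt(40785)/30 ≈ 6.7318*I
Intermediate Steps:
Z(s) = -109/s
y(A, K) = -6 + K
Y(P) = (102 + P)/(13 + P)
sqrt(Z(60) + Y(y(W(-4), -5 - 1*4))) = sqrt(-109/60 + (102 + (-6 + (-5 - 1*4)))/(13 + (-6 + (-5 - 1*4)))) = sqrt(-109*1/60 + (102 + (-6 + (-5 - 4)))/(13 + (-6 + (-5 - 4)))) = sqrt(-109/60 + (102 + (-6 - 9))/(13 + (-6 - 9))) = sqrt(-109/60 + (102 - 15)/(13 - 15)) = sqrt(-109/60 + 87/(-2)) = sqrt(-109/60 - 1/2*87) = sqrt(-109/60 - 87/2) = sqrt(-2719/60) = I*sqrt(40785)/30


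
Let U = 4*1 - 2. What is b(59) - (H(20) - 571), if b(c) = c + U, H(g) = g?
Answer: 612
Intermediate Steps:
U = 2 (U = 4 - 2 = 2)
b(c) = 2 + c (b(c) = c + 2 = 2 + c)
b(59) - (H(20) - 571) = (2 + 59) - (20 - 571) = 61 - 1*(-551) = 61 + 551 = 612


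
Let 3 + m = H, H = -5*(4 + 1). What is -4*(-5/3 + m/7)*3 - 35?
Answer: 33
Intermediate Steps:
H = -25 (H = -5*5 = -25)
m = -28 (m = -3 - 25 = -28)
-4*(-5/3 + m/7)*3 - 35 = -4*(-5/3 - 28/7)*3 - 35 = -4*(-5*1/3 - 28*1/7)*3 - 35 = -4*(-5/3 - 4)*3 - 35 = -4*(-17/3)*3 - 35 = (68/3)*3 - 35 = 68 - 35 = 33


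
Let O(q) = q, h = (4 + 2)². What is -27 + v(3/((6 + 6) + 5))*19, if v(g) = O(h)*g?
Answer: 1593/17 ≈ 93.706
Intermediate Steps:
h = 36 (h = 6² = 36)
v(g) = 36*g
-27 + v(3/((6 + 6) + 5))*19 = -27 + (36*(3/((6 + 6) + 5)))*19 = -27 + (36*(3/(12 + 5)))*19 = -27 + (36*(3/17))*19 = -27 + (108/17)*19 = -27 + 2052/17 = 1593/17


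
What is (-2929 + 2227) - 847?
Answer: -1549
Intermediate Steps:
(-2929 + 2227) - 847 = -702 - 847 = -1549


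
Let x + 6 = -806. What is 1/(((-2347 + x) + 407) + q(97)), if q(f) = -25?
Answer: -1/2777 ≈ -0.00036010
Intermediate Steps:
x = -812 (x = -6 - 806 = -812)
1/(((-2347 + x) + 407) + q(97)) = 1/(((-2347 - 812) + 407) - 25) = 1/((-3159 + 407) - 25) = 1/(-2752 - 25) = 1/(-2777) = -1/2777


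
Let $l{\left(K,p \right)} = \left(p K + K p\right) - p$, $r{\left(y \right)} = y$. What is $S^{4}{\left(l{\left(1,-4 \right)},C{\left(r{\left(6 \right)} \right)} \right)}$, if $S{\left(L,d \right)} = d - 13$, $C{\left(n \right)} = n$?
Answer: $2401$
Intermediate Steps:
$l{\left(K,p \right)} = - p + 2 K p$ ($l{\left(K,p \right)} = \left(K p + K p\right) - p = 2 K p - p = - p + 2 K p$)
$S{\left(L,d \right)} = -13 + d$ ($S{\left(L,d \right)} = d - 13 = -13 + d$)
$S^{4}{\left(l{\left(1,-4 \right)},C{\left(r{\left(6 \right)} \right)} \right)} = \left(-13 + 6\right)^{4} = \left(-7\right)^{4} = 2401$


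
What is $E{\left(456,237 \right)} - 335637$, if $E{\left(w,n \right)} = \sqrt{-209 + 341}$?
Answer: $-335637 + 2 \sqrt{33} \approx -3.3563 \cdot 10^{5}$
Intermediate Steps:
$E{\left(w,n \right)} = 2 \sqrt{33}$ ($E{\left(w,n \right)} = \sqrt{132} = 2 \sqrt{33}$)
$E{\left(456,237 \right)} - 335637 = 2 \sqrt{33} - 335637 = -335637 + 2 \sqrt{33}$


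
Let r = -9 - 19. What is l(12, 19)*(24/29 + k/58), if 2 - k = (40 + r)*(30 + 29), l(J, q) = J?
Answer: -3948/29 ≈ -136.14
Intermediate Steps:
r = -28
k = -706 (k = 2 - (40 - 28)*(30 + 29) = 2 - 12*59 = 2 - 1*708 = 2 - 708 = -706)
l(12, 19)*(24/29 + k/58) = 12*(24/29 - 706/58) = 12*(24*(1/29) - 706*1/58) = 12*(24/29 - 353/29) = 12*(-329/29) = -3948/29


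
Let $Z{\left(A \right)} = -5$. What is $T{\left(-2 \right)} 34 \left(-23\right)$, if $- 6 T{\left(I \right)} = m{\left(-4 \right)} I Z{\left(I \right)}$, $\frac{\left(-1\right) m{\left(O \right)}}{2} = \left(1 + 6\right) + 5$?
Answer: $-31280$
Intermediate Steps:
$m{\left(O \right)} = -24$ ($m{\left(O \right)} = - 2 \left(\left(1 + 6\right) + 5\right) = - 2 \left(7 + 5\right) = \left(-2\right) 12 = -24$)
$T{\left(I \right)} = - 20 I$ ($T{\left(I \right)} = - \frac{- 24 I \left(-5\right)}{6} = - \frac{120 I}{6} = - 20 I$)
$T{\left(-2 \right)} 34 \left(-23\right) = \left(-20\right) \left(-2\right) 34 \left(-23\right) = 40 \cdot 34 \left(-23\right) = 1360 \left(-23\right) = -31280$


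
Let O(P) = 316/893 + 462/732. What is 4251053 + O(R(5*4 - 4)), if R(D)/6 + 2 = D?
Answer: 463135327451/108946 ≈ 4.2511e+6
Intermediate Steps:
R(D) = -12 + 6*D
O(P) = 107313/108946 (O(P) = 316*(1/893) + 462*(1/732) = 316/893 + 77/122 = 107313/108946)
4251053 + O(R(5*4 - 4)) = 4251053 + 107313/108946 = 463135327451/108946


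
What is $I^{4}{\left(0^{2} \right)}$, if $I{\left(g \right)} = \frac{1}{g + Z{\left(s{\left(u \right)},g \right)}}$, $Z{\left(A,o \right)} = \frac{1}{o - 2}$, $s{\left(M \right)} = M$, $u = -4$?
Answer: $16$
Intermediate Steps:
$Z{\left(A,o \right)} = \frac{1}{-2 + o}$
$I{\left(g \right)} = \frac{1}{g + \frac{1}{-2 + g}}$
$I^{4}{\left(0^{2} \right)} = \left(\frac{-2 + 0^{2}}{1 + 0^{2} \left(-2 + 0^{2}\right)}\right)^{4} = \left(\frac{-2 + 0}{1 + 0 \left(-2 + 0\right)}\right)^{4} = \left(\frac{1}{1 + 0 \left(-2\right)} \left(-2\right)\right)^{4} = \left(\frac{1}{1 + 0} \left(-2\right)\right)^{4} = \left(1^{-1} \left(-2\right)\right)^{4} = \left(1 \left(-2\right)\right)^{4} = \left(-2\right)^{4} = 16$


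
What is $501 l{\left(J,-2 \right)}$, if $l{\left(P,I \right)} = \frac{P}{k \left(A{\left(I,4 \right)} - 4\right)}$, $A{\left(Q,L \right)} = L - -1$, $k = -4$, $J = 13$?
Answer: $- \frac{6513}{4} \approx -1628.3$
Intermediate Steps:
$A{\left(Q,L \right)} = 1 + L$ ($A{\left(Q,L \right)} = L + 1 = 1 + L$)
$l{\left(P,I \right)} = - \frac{P}{4}$ ($l{\left(P,I \right)} = \frac{P}{\left(-4\right) \left(\left(1 + 4\right) - 4\right)} = \frac{P}{\left(-4\right) \left(5 - 4\right)} = \frac{P}{\left(-4\right) 1} = \frac{P}{-4} = P \left(- \frac{1}{4}\right) = - \frac{P}{4}$)
$501 l{\left(J,-2 \right)} = 501 \left(\left(- \frac{1}{4}\right) 13\right) = 501 \left(- \frac{13}{4}\right) = - \frac{6513}{4}$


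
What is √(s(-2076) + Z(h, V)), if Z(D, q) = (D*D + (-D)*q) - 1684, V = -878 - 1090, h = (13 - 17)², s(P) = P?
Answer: 4*√1749 ≈ 167.28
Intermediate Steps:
h = 16 (h = (-4)² = 16)
V = -1968
Z(D, q) = -1684 + D² - D*q (Z(D, q) = (D² - D*q) - 1684 = -1684 + D² - D*q)
√(s(-2076) + Z(h, V)) = √(-2076 + (-1684 + 16² - 1*16*(-1968))) = √(-2076 + (-1684 + 256 + 31488)) = √(-2076 + 30060) = √27984 = 4*√1749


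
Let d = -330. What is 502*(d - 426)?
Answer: -379512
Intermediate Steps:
502*(d - 426) = 502*(-330 - 426) = 502*(-756) = -379512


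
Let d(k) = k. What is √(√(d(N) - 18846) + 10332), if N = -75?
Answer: √(10332 + I*√18921) ≈ 101.65 + 0.6766*I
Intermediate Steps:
√(√(d(N) - 18846) + 10332) = √(√(-75 - 18846) + 10332) = √(√(-18921) + 10332) = √(I*√18921 + 10332) = √(10332 + I*√18921)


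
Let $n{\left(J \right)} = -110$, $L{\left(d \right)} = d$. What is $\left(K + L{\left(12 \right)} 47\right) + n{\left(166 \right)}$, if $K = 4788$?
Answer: $5242$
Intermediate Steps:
$\left(K + L{\left(12 \right)} 47\right) + n{\left(166 \right)} = \left(4788 + 12 \cdot 47\right) - 110 = \left(4788 + 564\right) - 110 = 5352 - 110 = 5242$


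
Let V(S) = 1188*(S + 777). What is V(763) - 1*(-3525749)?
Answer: 5355269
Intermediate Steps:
V(S) = 923076 + 1188*S (V(S) = 1188*(777 + S) = 923076 + 1188*S)
V(763) - 1*(-3525749) = (923076 + 1188*763) - 1*(-3525749) = (923076 + 906444) + 3525749 = 1829520 + 3525749 = 5355269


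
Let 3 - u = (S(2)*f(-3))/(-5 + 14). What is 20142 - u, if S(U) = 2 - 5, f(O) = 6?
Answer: 20137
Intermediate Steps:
S(U) = -3
u = 5 (u = 3 - (-3*6)/(-5 + 14) = 3 - (-18)/9 = 3 - 1*(-2) = 3 + 2 = 5)
20142 - u = 20142 - 1*5 = 20142 - 5 = 20137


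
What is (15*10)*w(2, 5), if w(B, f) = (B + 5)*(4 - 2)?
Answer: 2100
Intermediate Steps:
w(B, f) = 10 + 2*B (w(B, f) = (5 + B)*2 = 10 + 2*B)
(15*10)*w(2, 5) = (15*10)*(10 + 2*2) = 150*(10 + 4) = 150*14 = 2100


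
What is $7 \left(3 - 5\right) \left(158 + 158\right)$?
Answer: $-4424$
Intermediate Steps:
$7 \left(3 - 5\right) \left(158 + 158\right) = 7 \left(-2\right) 316 = \left(-14\right) 316 = -4424$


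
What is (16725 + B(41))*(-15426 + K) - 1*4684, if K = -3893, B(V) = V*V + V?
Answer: -356382277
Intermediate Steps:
B(V) = V + V² (B(V) = V² + V = V + V²)
(16725 + B(41))*(-15426 + K) - 1*4684 = (16725 + 41*(1 + 41))*(-15426 - 3893) - 1*4684 = (16725 + 41*42)*(-19319) - 4684 = (16725 + 1722)*(-19319) - 4684 = 18447*(-19319) - 4684 = -356377593 - 4684 = -356382277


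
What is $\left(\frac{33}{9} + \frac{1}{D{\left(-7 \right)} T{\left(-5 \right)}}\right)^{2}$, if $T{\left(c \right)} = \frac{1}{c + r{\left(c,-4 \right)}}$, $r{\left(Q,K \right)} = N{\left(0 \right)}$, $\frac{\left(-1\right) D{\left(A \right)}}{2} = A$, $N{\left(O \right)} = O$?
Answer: $\frac{19321}{1764} \approx 10.953$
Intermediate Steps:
$D{\left(A \right)} = - 2 A$
$r{\left(Q,K \right)} = 0$
$T{\left(c \right)} = \frac{1}{c}$ ($T{\left(c \right)} = \frac{1}{c + 0} = \frac{1}{c}$)
$\left(\frac{33}{9} + \frac{1}{D{\left(-7 \right)} T{\left(-5 \right)}}\right)^{2} = \left(\frac{33}{9} + \frac{1}{\left(-2\right) \left(-7\right) \frac{1}{-5}}\right)^{2} = \left(33 \cdot \frac{1}{9} + \frac{1}{14 \left(- \frac{1}{5}\right)}\right)^{2} = \left(\frac{11}{3} + \frac{1}{14} \left(-5\right)\right)^{2} = \left(\frac{11}{3} - \frac{5}{14}\right)^{2} = \left(\frac{139}{42}\right)^{2} = \frac{19321}{1764}$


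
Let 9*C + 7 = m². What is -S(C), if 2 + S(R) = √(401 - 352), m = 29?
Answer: -5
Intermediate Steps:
C = 278/3 (C = -7/9 + (⅑)*29² = -7/9 + (⅑)*841 = -7/9 + 841/9 = 278/3 ≈ 92.667)
S(R) = 5 (S(R) = -2 + √(401 - 352) = -2 + √49 = -2 + 7 = 5)
-S(C) = -1*5 = -5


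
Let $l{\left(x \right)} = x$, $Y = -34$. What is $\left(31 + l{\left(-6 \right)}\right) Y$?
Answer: $-850$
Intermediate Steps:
$\left(31 + l{\left(-6 \right)}\right) Y = \left(31 - 6\right) \left(-34\right) = 25 \left(-34\right) = -850$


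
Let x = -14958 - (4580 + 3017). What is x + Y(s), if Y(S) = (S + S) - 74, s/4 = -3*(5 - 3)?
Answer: -22677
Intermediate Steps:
s = -24 (s = 4*(-3*(5 - 3)) = 4*(-3*2) = 4*(-6) = -24)
Y(S) = -74 + 2*S (Y(S) = 2*S - 74 = -74 + 2*S)
x = -22555 (x = -14958 - 1*7597 = -14958 - 7597 = -22555)
x + Y(s) = -22555 + (-74 + 2*(-24)) = -22555 + (-74 - 48) = -22555 - 122 = -22677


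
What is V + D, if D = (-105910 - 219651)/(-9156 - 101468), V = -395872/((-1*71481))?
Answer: 67064369969/7907514144 ≈ 8.4811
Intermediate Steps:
V = 395872/71481 (V = -395872/(-71481) = -395872*(-1/71481) = 395872/71481 ≈ 5.5381)
D = 325561/110624 (D = -325561/(-110624) = -325561*(-1/110624) = 325561/110624 ≈ 2.9430)
V + D = 395872/71481 + 325561/110624 = 67064369969/7907514144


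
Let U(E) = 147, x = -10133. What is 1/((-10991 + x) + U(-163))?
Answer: -1/20977 ≈ -4.7671e-5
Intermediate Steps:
1/((-10991 + x) + U(-163)) = 1/((-10991 - 10133) + 147) = 1/(-21124 + 147) = 1/(-20977) = -1/20977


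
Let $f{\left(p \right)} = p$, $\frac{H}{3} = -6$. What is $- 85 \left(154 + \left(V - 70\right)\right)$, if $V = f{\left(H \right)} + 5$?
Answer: $-6035$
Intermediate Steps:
$H = -18$ ($H = 3 \left(-6\right) = -18$)
$V = -13$ ($V = -18 + 5 = -13$)
$- 85 \left(154 + \left(V - 70\right)\right) = - 85 \left(154 - 83\right) = \left(-85\right) 71 = -6035$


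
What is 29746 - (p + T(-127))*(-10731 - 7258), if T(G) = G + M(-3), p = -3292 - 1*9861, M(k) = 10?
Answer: -238684284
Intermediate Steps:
p = -13153 (p = -3292 - 9861 = -13153)
T(G) = 10 + G (T(G) = G + 10 = 10 + G)
29746 - (p + T(-127))*(-10731 - 7258) = 29746 - (-13153 + (10 - 127))*(-10731 - 7258) = 29746 - (-13153 - 117)*(-17989) = 29746 - (-13270)*(-17989) = 29746 - 1*238714030 = 29746 - 238714030 = -238684284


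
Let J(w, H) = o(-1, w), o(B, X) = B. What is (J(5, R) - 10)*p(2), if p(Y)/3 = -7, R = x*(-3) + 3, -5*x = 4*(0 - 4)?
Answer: 231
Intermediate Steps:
x = 16/5 (x = -4*(0 - 4)/5 = -4*(-4)/5 = -⅕*(-16) = 16/5 ≈ 3.2000)
R = -33/5 (R = (16/5)*(-3) + 3 = -48/5 + 3 = -33/5 ≈ -6.6000)
J(w, H) = -1
p(Y) = -21 (p(Y) = 3*(-7) = -21)
(J(5, R) - 10)*p(2) = (-1 - 10)*(-21) = -11*(-21) = 231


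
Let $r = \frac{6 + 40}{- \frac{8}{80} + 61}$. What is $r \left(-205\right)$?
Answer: $- \frac{94300}{609} \approx -154.84$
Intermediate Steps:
$r = \frac{460}{609}$ ($r = \frac{46}{\left(-8\right) \frac{1}{80} + 61} = \frac{46}{- \frac{1}{10} + 61} = \frac{46}{\frac{609}{10}} = 46 \cdot \frac{10}{609} = \frac{460}{609} \approx 0.75534$)
$r \left(-205\right) = \frac{460}{609} \left(-205\right) = - \frac{94300}{609}$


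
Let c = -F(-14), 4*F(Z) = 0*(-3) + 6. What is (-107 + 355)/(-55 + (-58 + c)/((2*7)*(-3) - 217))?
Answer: -18352/4053 ≈ -4.5280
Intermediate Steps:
F(Z) = 3/2 (F(Z) = (0*(-3) + 6)/4 = (0 + 6)/4 = (¼)*6 = 3/2)
c = -3/2 (c = -1*3/2 = -3/2 ≈ -1.5000)
(-107 + 355)/(-55 + (-58 + c)/((2*7)*(-3) - 217)) = (-107 + 355)/(-55 + (-58 - 3/2)/((2*7)*(-3) - 217)) = 248/(-55 - 119/(2*(14*(-3) - 217))) = 248/(-55 - 119/(2*(-42 - 217))) = 248/(-55 - 119/2/(-259)) = 248/(-55 - 119/2*(-1/259)) = 248/(-55 + 17/74) = 248/(-4053/74) = 248*(-74/4053) = -18352/4053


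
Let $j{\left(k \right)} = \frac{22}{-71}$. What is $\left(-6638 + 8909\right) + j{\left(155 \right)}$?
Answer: $\frac{161219}{71} \approx 2270.7$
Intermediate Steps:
$j{\left(k \right)} = - \frac{22}{71}$ ($j{\left(k \right)} = 22 \left(- \frac{1}{71}\right) = - \frac{22}{71}$)
$\left(-6638 + 8909\right) + j{\left(155 \right)} = \left(-6638 + 8909\right) - \frac{22}{71} = 2271 - \frac{22}{71} = \frac{161219}{71}$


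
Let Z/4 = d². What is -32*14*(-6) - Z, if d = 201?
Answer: -158916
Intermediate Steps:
Z = 161604 (Z = 4*201² = 4*40401 = 161604)
-32*14*(-6) - Z = -32*14*(-6) - 1*161604 = -448*(-6) - 161604 = 2688 - 161604 = -158916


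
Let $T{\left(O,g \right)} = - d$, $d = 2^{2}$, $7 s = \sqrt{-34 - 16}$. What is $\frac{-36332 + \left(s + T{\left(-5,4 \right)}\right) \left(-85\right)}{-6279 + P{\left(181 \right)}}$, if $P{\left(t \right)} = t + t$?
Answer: $\frac{35992}{5917} + \frac{425 i \sqrt{2}}{41419} \approx 6.0828 + 0.014511 i$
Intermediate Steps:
$s = \frac{5 i \sqrt{2}}{7}$ ($s = \frac{\sqrt{-34 - 16}}{7} = \frac{\sqrt{-50}}{7} = \frac{5 i \sqrt{2}}{7} \approx 1.0102 i$)
$d = 4$
$T{\left(O,g \right)} = -4$ ($T{\left(O,g \right)} = \left(-1\right) 4 = -4$)
$P{\left(t \right)} = 2 t$
$\frac{-36332 + \left(s + T{\left(-5,4 \right)}\right) \left(-85\right)}{-6279 + P{\left(181 \right)}} = \frac{-36332 + \left(\frac{5 i \sqrt{2}}{7} - 4\right) \left(-85\right)}{-6279 + 2 \cdot 181} = \frac{-36332 + \left(-4 + \frac{5 i \sqrt{2}}{7}\right) \left(-85\right)}{-6279 + 362} = \frac{-36332 + \left(340 - \frac{425 i \sqrt{2}}{7}\right)}{-5917} = \left(-35992 - \frac{425 i \sqrt{2}}{7}\right) \left(- \frac{1}{5917}\right) = \frac{35992}{5917} + \frac{425 i \sqrt{2}}{41419}$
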